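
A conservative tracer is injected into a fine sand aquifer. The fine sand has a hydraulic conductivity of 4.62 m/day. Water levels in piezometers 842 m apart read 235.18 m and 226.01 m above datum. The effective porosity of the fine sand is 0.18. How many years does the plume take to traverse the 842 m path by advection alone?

Hydraulic gradient i = (235.18 − 226.01) / 842 = 9.17 / 842 = 0.01089.
Darcy flux q = K · i = 4.620 × 0.01089 = 0.05032 m/day.
Seepage velocity v = q / n_e = 0.05032 / 0.18 = 0.2795 m/day.
Travel time t = L / v = 842 / 0.2795 = 3012 days = 8.247 years.

8.25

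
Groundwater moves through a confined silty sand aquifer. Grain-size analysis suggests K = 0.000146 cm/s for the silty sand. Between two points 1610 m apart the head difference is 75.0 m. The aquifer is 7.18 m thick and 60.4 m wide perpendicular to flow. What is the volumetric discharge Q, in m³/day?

Convert K: 0.000146 cm/s × 864 = 0.1261 m/day.
Cross-sectional area A = 60.4 × 7.18 = 433.7 m².
Hydraulic gradient i = Δh / L = 75.0 / 1610 = 0.04658.
Darcy's law: Q = K · A · i = 0.1261 × 433.7 × 0.04658 = 2.548 m³/day.

2.55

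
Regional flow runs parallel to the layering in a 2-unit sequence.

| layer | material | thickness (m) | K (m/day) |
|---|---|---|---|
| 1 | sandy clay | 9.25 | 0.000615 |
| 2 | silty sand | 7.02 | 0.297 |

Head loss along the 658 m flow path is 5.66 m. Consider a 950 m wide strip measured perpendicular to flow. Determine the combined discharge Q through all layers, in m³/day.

17.1

Flow is parallel to layering, so each bed carries its own Darcy discharge and the transmissivities add.
Σ(K_i·b_i) = 0.000615×9.25 + 0.297×7.02 = 2.091 m²/day.
Hydraulic gradient i = Δh / L = 5.66 / 658 = 0.008602.
Q = Σ(K_i·b_i) · W · i = 2.091 × 950 × 0.008602 = 17.08 m³/day.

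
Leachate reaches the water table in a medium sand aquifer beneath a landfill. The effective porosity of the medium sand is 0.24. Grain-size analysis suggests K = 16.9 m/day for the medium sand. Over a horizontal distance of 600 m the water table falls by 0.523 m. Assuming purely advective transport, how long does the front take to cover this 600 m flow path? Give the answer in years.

26.8

Hydraulic gradient i = Δh / L = 0.523 / 600 = 0.0008717.
Darcy flux q = K · i = 16.90 × 0.0008717 = 0.01473 m/day.
Seepage velocity v = q / n_e = 0.01473 / 0.24 = 0.06138 m/day.
Travel time t = L / v = 600 / 0.06138 = 9775 days = 26.76 years.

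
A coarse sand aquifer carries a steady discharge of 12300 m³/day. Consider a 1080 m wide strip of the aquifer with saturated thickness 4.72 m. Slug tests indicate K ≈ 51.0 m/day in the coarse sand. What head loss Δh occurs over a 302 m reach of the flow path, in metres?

14.3

Cross-sectional area A = 1080 × 4.72 = 5098 m².
From Q = K·A·i, i = Q / (K·A) = 12300 / (51.00 × 5098) = 0.04731.
Head loss Δh = i · L = 0.04731 × 302 = 14.29 m.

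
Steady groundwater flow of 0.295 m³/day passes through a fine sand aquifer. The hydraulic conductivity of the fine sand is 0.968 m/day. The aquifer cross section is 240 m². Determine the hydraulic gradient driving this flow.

0.00127

From Q = K·A·i, i = Q / (K·A) = 0.295 / (0.9680 × 240.0) = 0.001270.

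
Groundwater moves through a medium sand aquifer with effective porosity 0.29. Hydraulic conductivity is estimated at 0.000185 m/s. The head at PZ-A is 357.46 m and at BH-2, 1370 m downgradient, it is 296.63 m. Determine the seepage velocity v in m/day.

Convert K: 0.000185 m/s × 86400 = 15.98 m/day.
Hydraulic gradient i = (357.46 − 296.63) / 1370 = 60.83 / 1370 = 0.04440.
Darcy flux q = K · i = 15.98 × 0.04440 = 0.7097 m/day.
Seepage velocity v = q / n_e = 0.7097 / 0.29 = 2.447 m/day.

2.45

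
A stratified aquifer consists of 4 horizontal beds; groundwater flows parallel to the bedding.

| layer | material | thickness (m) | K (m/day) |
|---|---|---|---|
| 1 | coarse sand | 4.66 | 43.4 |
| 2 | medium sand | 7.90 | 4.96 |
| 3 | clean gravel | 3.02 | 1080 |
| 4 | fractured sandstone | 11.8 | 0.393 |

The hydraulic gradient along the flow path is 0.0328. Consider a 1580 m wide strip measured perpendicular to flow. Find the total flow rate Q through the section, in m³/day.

182000

Flow is parallel to layering, so each bed carries its own Darcy discharge and the transmissivities add.
Σ(K_i·b_i) = 43.4×4.66 + 4.96×7.90 + 1080×3.02 + 0.393×11.8 = 3508 m²/day.
Hydraulic gradient i = 0.0328.
Q = Σ(K_i·b_i) · W · i = 3508 × 1580 × 0.03280 = 1.818e+05 m³/day.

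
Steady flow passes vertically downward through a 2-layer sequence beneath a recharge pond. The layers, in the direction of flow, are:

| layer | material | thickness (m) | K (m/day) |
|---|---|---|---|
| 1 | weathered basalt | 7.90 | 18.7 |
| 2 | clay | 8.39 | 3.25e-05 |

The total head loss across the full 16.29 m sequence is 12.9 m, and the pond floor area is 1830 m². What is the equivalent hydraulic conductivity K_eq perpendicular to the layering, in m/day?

Flow is perpendicular to layering, so the layers act in series and the equivalent K is the thickness-weighted harmonic mean.
Total thickness L = 7.90 + 8.39 = 16.29 m.
Σ(b_i/K_i) = 7.90/18.7 + 8.39/3.25e-05 = 2.582e+05 d.
K_eq = L / Σ(b_i/K_i) = 16.29 / 2.582e+05 = 6.310e-05 m/day.

6.31e-05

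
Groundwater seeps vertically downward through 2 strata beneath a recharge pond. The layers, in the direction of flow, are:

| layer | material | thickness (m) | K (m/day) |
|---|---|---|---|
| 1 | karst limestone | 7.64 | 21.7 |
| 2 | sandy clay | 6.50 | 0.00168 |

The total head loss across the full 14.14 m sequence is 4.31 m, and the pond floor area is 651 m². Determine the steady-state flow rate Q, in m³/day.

0.725

Flow is perpendicular to layering, so the layers act in series and the equivalent K is the thickness-weighted harmonic mean.
Total thickness L = 7.64 + 6.50 = 14.14 m.
Σ(b_i/K_i) = 7.64/21.7 + 6.50/0.00168 = 3869 d.
K_eq = L / Σ(b_i/K_i) = 14.14 / 3869 = 0.003654 m/day.
Q = K_eq · A · (Δh/L) = 0.003654 × 651 × (4.31/14.14) = 0.7251 m³/day.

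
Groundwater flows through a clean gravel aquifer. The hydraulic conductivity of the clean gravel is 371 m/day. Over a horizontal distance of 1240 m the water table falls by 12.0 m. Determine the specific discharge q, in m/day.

3.59

Hydraulic gradient i = Δh / L = 12.0 / 1240 = 0.009677.
Specific discharge q = K · i = 371.0 × 0.009677 = 3.590 m/day.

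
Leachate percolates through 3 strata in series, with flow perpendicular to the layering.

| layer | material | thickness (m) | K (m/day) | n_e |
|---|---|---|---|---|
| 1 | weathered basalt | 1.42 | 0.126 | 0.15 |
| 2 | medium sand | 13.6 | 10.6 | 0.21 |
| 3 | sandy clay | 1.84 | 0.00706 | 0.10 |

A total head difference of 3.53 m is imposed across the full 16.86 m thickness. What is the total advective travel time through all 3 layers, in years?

0.689

With flow normal to the layers, continuity requires the same specific discharge q through every layer.
Σ(b_i/K_i) = 1.42/0.126 + 13.6/10.6 + 1.84/0.00706 = 273.2 d.
q = Δh / Σ(b_i/K_i) = 3.53 / 273.2 = 0.01292 m/day.
In each layer the seepage velocity is v_i = q/n_i, so the layer transit time is t_i = b_i·n_i / q:
  layer 1 (weathered basalt): t_1 = 1.42 × 0.15 / 0.01292 = 16.48 d
  layer 2 (medium sand): t_2 = 13.6 × 0.21 / 0.01292 = 221.0 d
  layer 3 (sandy clay): t_3 = 1.84 × 0.10 / 0.01292 = 14.24 d
Total t = Σ t_i = 251.7 days = 0.6892 years.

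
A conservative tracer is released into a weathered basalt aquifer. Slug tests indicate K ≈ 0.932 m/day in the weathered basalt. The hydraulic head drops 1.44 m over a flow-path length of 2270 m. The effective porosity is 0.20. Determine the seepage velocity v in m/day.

0.00296

Hydraulic gradient i = Δh / L = 1.44 / 2270 = 0.0006344.
Darcy flux q = K · i = 0.9320 × 0.0006344 = 0.0005912 m/day.
Seepage velocity v = q / n_e = 0.0005912 / 0.20 = 0.002956 m/day.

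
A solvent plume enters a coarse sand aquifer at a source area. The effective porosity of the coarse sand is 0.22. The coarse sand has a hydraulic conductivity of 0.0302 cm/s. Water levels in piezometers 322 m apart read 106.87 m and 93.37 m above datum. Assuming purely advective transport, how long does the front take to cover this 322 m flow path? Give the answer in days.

64.8

Convert K: 0.0302 cm/s × 864 = 26.09 m/day.
Hydraulic gradient i = (106.87 − 93.37) / 322 = 13.5 / 322 = 0.04193.
Darcy flux q = K · i = 26.09 × 0.04193 = 1.094 m/day.
Seepage velocity v = q / n_e = 1.094 / 0.22 = 4.973 m/day.
Travel time t = L / v = 322 / 4.973 = 64.76 days.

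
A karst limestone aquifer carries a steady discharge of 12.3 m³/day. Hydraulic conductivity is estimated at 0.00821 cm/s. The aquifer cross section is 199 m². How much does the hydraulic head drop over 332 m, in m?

Convert K: 0.00821 cm/s × 864 = 7.093 m/day.
From Q = K·A·i, i = Q / (K·A) = 12.3 / (7.093 × 199.0) = 0.008714.
Head loss Δh = i · L = 0.008714 × 332 = 2.893 m.

2.89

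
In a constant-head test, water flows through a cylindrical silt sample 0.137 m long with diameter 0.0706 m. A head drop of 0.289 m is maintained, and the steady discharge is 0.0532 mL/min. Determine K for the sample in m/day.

Cross-sectional area A = π·(d/2)² = π × (0.0706/2)² = 0.003915 m².
Convert discharge: 0.0532 mL/min = 8.867e-10 m³/s.
Darcy's law rearranged: K = Q·L / (A·Δh) = 8.867e-10 × 0.137 / (0.003915 × 0.289) = 1.074e-07 m/s = 0.009277 m/day.

0.00928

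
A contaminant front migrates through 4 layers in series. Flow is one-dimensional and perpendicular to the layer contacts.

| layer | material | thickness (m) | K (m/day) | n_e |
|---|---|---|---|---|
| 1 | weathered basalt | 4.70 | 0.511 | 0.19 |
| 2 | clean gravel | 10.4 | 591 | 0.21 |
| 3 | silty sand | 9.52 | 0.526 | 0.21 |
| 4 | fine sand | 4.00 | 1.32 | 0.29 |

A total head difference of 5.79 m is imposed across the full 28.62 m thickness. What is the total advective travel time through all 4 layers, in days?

With flow normal to the layers, continuity requires the same specific discharge q through every layer.
Σ(b_i/K_i) = 4.70/0.511 + 10.4/591 + 9.52/0.526 + 4.00/1.32 = 30.34 d.
q = Δh / Σ(b_i/K_i) = 5.79 / 30.34 = 0.1908 m/day.
In each layer the seepage velocity is v_i = q/n_i, so the layer transit time is t_i = b_i·n_i / q:
  layer 1 (weathered basalt): t_1 = 4.70 × 0.19 / 0.1908 = 4.680 d
  layer 2 (clean gravel): t_2 = 10.4 × 0.21 / 0.1908 = 11.45 d
  layer 3 (silty sand): t_3 = 9.52 × 0.21 / 0.1908 = 10.48 d
  layer 4 (fine sand): t_4 = 4.00 × 0.29 / 0.1908 = 6.079 d
Total t = Σ t_i = 32.68 days.

32.7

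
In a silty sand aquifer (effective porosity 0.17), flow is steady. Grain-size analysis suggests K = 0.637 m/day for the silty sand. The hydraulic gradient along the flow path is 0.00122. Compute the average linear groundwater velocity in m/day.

Hydraulic gradient i = 0.00122.
Darcy flux q = K · i = 0.6370 × 0.001220 = 0.0007771 m/day.
Seepage velocity v = q / n_e = 0.0007771 / 0.17 = 0.004571 m/day.

0.00457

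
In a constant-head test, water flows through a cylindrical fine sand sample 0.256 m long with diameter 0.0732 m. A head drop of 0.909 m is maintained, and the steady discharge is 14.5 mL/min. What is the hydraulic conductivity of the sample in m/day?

Cross-sectional area A = π·(d/2)² = π × (0.0732/2)² = 0.004208 m².
Convert discharge: 14.5 mL/min = 2.417e-07 m³/s.
Darcy's law rearranged: K = Q·L / (A·Δh) = 2.417e-07 × 0.256 / (0.004208 × 0.909) = 1.617e-05 m/s = 1.397 m/day.

1.40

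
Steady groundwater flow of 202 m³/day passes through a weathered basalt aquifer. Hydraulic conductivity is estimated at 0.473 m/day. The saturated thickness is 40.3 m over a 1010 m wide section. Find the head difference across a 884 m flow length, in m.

Cross-sectional area A = 1010 × 40.3 = 40703 m².
From Q = K·A·i, i = Q / (K·A) = 202 / (0.4730 × 40703) = 0.01049.
Head loss Δh = i · L = 0.01049 × 884 = 9.275 m.

9.28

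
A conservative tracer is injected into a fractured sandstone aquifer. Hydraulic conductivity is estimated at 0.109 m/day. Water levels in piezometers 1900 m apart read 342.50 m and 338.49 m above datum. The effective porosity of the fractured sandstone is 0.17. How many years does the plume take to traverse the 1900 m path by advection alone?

Hydraulic gradient i = (342.50 − 338.49) / 1900 = 4.01 / 1900 = 0.002111.
Darcy flux q = K · i = 0.1090 × 0.002111 = 0.0002300 m/day.
Seepage velocity v = q / n_e = 0.0002300 / 0.17 = 0.001353 m/day.
Travel time t = L / v = 1900 / 0.001353 = 1.404e+06 days = 3844 years.

3840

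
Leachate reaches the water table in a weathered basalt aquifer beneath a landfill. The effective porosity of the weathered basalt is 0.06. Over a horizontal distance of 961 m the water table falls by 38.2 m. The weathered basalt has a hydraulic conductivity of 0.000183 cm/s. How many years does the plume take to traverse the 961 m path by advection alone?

Convert K: 0.000183 cm/s × 864 = 0.1581 m/day.
Hydraulic gradient i = Δh / L = 38.2 / 961 = 0.03975.
Darcy flux q = K · i = 0.1581 × 0.03975 = 0.006285 m/day.
Seepage velocity v = q / n_e = 0.006285 / 0.06 = 0.1047 m/day.
Travel time t = L / v = 961 / 0.1047 = 9174 days = 25.12 years.

25.1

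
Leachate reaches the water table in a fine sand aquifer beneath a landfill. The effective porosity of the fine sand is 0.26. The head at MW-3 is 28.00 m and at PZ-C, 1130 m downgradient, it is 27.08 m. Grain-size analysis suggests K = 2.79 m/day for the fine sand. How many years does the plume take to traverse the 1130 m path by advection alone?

354

Hydraulic gradient i = (28.00 − 27.08) / 1130 = 0.92 / 1130 = 0.0008142.
Darcy flux q = K · i = 2.790 × 0.0008142 = 0.002272 m/day.
Seepage velocity v = q / n_e = 0.002272 / 0.26 = 0.008737 m/day.
Travel time t = L / v = 1130 / 0.008737 = 1.293e+05 days = 354.1 years.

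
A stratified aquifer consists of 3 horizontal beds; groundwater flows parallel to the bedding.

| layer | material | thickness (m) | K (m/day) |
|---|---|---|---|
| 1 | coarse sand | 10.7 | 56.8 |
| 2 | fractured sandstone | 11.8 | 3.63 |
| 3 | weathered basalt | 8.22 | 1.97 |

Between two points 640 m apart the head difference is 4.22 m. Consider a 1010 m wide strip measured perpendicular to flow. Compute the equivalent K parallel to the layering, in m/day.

21.7

Flow is parallel to layering, so each bed carries its own Darcy discharge and the transmissivities add.
Σ(K_i·b_i) = 56.8×10.7 + 3.63×11.8 + 1.97×8.22 = 666.8 m²/day.
Total thickness b = 30.72 m, so K_eq = Σ(K_i·b_i)/b = 21.71 m/day.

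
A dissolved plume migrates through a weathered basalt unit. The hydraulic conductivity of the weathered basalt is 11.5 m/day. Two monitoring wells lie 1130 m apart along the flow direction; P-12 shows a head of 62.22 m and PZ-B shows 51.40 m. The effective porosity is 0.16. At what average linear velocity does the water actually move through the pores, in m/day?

Hydraulic gradient i = (62.22 − 51.40) / 1130 = 10.82 / 1130 = 0.009575.
Darcy flux q = K · i = 11.50 × 0.009575 = 0.1101 m/day.
Seepage velocity v = q / n_e = 0.1101 / 0.16 = 0.6882 m/day.

0.688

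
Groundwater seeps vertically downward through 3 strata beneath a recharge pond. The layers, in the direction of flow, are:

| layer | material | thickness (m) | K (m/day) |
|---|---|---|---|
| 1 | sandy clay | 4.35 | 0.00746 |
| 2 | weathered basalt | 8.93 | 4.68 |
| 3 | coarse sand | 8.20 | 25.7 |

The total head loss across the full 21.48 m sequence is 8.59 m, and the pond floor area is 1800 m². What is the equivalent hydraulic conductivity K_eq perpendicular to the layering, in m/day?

Flow is perpendicular to layering, so the layers act in series and the equivalent K is the thickness-weighted harmonic mean.
Total thickness L = 4.35 + 8.93 + 8.20 = 21.48 m.
Σ(b_i/K_i) = 4.35/0.00746 + 8.93/4.68 + 8.20/25.7 = 585.3 d.
K_eq = L / Σ(b_i/K_i) = 21.48 / 585.3 = 0.03670 m/day.

0.0367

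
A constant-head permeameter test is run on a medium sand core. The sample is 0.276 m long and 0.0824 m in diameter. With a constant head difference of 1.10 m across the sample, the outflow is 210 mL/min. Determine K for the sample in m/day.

14.2

Cross-sectional area A = π·(d/2)² = π × (0.0824/2)² = 0.005333 m².
Convert discharge: 210 mL/min = 3.500e-06 m³/s.
Darcy's law rearranged: K = Q·L / (A·Δh) = 3.500e-06 × 0.276 / (0.005333 × 1.10) = 0.0001647 m/s = 14.23 m/day.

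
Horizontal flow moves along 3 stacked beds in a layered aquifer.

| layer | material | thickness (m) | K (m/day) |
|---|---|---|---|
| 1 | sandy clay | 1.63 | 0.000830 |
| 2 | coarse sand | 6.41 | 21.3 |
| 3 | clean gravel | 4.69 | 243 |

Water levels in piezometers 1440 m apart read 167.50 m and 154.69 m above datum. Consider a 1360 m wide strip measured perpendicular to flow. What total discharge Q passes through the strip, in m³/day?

Flow is parallel to layering, so each bed carries its own Darcy discharge and the transmissivities add.
Σ(K_i·b_i) = 0.000830×1.63 + 21.3×6.41 + 243×4.69 = 1276 m²/day.
Hydraulic gradient i = (167.50 − 154.69) / 1440 = 12.81 / 1440 = 0.008896.
Q = Σ(K_i·b_i) · W · i = 1276 × 1360 × 0.008896 = 15440 m³/day.

15400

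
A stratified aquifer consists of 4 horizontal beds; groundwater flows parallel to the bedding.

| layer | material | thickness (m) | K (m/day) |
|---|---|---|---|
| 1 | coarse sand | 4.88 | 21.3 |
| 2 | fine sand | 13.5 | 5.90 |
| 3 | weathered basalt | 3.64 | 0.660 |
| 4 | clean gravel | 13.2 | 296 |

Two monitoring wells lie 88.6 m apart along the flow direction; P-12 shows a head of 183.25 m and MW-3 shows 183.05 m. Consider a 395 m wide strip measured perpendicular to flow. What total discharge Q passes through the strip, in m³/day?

3650

Flow is parallel to layering, so each bed carries its own Darcy discharge and the transmissivities add.
Σ(K_i·b_i) = 21.3×4.88 + 5.90×13.5 + 0.660×3.64 + 296×13.2 = 4093 m²/day.
Hydraulic gradient i = (183.25 − 183.05) / 88.6 = 0.2 / 88.6 = 0.002257.
Q = Σ(K_i·b_i) · W · i = 4093 × 395 × 0.002257 = 3650 m³/day.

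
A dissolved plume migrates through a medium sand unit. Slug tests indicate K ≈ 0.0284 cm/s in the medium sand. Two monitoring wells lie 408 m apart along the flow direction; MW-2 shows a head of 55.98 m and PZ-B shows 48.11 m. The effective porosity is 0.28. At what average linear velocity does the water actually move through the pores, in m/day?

1.69

Convert K: 0.0284 cm/s × 864 = 24.54 m/day.
Hydraulic gradient i = (55.98 − 48.11) / 408 = 7.87 / 408 = 0.01929.
Darcy flux q = K · i = 24.54 × 0.01929 = 0.4733 m/day.
Seepage velocity v = q / n_e = 0.4733 / 0.28 = 1.690 m/day.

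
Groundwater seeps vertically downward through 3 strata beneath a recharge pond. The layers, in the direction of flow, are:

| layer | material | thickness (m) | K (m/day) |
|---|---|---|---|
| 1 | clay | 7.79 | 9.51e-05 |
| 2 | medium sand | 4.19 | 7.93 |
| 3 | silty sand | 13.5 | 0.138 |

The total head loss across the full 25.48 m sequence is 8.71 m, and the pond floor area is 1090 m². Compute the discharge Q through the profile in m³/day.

Flow is perpendicular to layering, so the layers act in series and the equivalent K is the thickness-weighted harmonic mean.
Total thickness L = 7.79 + 4.19 + 13.5 = 25.48 m.
Σ(b_i/K_i) = 7.79/9.51e-05 + 4.19/7.93 + 13.5/0.138 = 82012 d.
K_eq = L / Σ(b_i/K_i) = 25.48 / 82012 = 0.0003107 m/day.
Q = K_eq · A · (Δh/L) = 0.0003107 × 1090 × (8.71/25.48) = 0.1158 m³/day.

0.116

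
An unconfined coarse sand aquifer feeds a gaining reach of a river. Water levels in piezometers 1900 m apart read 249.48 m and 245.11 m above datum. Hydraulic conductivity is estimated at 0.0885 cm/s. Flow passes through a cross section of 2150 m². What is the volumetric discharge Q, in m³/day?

Convert K: 0.0885 cm/s × 864 = 76.46 m/day.
Hydraulic gradient i = (249.48 − 245.11) / 1900 = 4.37 / 1900 = 0.002300.
Darcy's law: Q = K · A · i = 76.46 × 2150 × 0.002300 = 378.1 m³/day.

378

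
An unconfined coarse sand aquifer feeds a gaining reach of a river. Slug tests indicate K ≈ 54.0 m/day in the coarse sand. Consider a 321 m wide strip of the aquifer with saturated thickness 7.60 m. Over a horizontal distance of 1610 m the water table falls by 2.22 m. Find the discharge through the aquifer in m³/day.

182

Cross-sectional area A = 321 × 7.60 = 2440 m².
Hydraulic gradient i = Δh / L = 2.22 / 1610 = 0.001379.
Darcy's law: Q = K · A · i = 54.00 × 2440 × 0.001379 = 181.7 m³/day.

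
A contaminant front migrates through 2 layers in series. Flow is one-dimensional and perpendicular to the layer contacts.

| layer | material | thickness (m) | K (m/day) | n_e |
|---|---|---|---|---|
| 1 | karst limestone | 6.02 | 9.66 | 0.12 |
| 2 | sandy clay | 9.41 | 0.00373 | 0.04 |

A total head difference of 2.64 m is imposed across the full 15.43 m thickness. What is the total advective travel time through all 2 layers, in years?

2.88

With flow normal to the layers, continuity requires the same specific discharge q through every layer.
Σ(b_i/K_i) = 6.02/9.66 + 9.41/0.00373 = 2523 d.
q = Δh / Σ(b_i/K_i) = 2.64 / 2523 = 0.001046 m/day.
In each layer the seepage velocity is v_i = q/n_i, so the layer transit time is t_i = b_i·n_i / q:
  layer 1 (karst limestone): t_1 = 6.02 × 0.12 / 0.001046 = 690.5 d
  layer 2 (sandy clay): t_2 = 9.41 × 0.04 / 0.001046 = 359.8 d
Total t = Σ t_i = 1050 days = 2.875 years.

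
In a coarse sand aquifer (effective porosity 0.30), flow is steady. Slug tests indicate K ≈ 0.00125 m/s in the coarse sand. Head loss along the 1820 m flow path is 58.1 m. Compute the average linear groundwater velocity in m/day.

11.5

Convert K: 0.00125 m/s × 86400 = 108.0 m/day.
Hydraulic gradient i = Δh / L = 58.1 / 1820 = 0.03192.
Darcy flux q = K · i = 108.0 × 0.03192 = 3.448 m/day.
Seepage velocity v = q / n_e = 3.448 / 0.30 = 11.49 m/day.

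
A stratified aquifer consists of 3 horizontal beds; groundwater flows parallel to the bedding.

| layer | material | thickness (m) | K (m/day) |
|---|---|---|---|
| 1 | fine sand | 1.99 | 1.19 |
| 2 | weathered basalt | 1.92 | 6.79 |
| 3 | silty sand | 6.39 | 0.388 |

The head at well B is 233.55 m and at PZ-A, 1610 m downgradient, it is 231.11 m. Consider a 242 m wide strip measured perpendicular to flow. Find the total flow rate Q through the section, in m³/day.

6.56

Flow is parallel to layering, so each bed carries its own Darcy discharge and the transmissivities add.
Σ(K_i·b_i) = 1.19×1.99 + 6.79×1.92 + 0.388×6.39 = 17.88 m²/day.
Hydraulic gradient i = (233.55 − 231.11) / 1610 = 2.44 / 1610 = 0.001516.
Q = Σ(K_i·b_i) · W · i = 17.88 × 242 × 0.001516 = 6.559 m³/day.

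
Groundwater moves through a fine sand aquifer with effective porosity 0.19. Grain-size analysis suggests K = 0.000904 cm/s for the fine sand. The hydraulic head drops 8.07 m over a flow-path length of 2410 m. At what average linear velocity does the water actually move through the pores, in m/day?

0.0138

Convert K: 0.000904 cm/s × 864 = 0.7811 m/day.
Hydraulic gradient i = Δh / L = 8.07 / 2410 = 0.003349.
Darcy flux q = K · i = 0.7811 × 0.003349 = 0.002615 m/day.
Seepage velocity v = q / n_e = 0.002615 / 0.19 = 0.01377 m/day.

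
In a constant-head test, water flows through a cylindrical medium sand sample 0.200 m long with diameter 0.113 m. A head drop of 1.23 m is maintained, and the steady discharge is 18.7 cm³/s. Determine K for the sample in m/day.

26.2

Cross-sectional area A = π·(d/2)² = π × (0.113/2)² = 0.01003 m².
Convert discharge: 18.7 cm³/s = 1.870e-05 m³/s.
Darcy's law rearranged: K = Q·L / (A·Δh) = 1.870e-05 × 0.200 / (0.01003 × 1.23) = 0.0003032 m/s = 26.20 m/day.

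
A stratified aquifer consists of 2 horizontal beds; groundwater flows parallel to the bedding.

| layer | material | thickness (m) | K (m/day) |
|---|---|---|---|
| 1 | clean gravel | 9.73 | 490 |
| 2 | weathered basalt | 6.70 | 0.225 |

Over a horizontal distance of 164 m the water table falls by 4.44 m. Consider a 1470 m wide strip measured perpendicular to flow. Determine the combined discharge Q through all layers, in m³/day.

190000

Flow is parallel to layering, so each bed carries its own Darcy discharge and the transmissivities add.
Σ(K_i·b_i) = 490×9.73 + 0.225×6.70 = 4769 m²/day.
Hydraulic gradient i = Δh / L = 4.44 / 164 = 0.02707.
Q = Σ(K_i·b_i) · W · i = 4769 × 1470 × 0.02707 = 1.898e+05 m³/day.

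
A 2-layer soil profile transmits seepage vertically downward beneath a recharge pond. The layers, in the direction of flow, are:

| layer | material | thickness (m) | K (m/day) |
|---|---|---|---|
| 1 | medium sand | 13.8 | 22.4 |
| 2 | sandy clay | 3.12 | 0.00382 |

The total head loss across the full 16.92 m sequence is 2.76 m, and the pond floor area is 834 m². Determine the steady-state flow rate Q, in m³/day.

Flow is perpendicular to layering, so the layers act in series and the equivalent K is the thickness-weighted harmonic mean.
Total thickness L = 13.8 + 3.12 = 16.92 m.
Σ(b_i/K_i) = 13.8/22.4 + 3.12/0.00382 = 817.4 d.
K_eq = L / Σ(b_i/K_i) = 16.92 / 817.4 = 0.02070 m/day.
Q = K_eq · A · (Δh/L) = 0.02070 × 834 × (2.76/16.92) = 2.816 m³/day.

2.82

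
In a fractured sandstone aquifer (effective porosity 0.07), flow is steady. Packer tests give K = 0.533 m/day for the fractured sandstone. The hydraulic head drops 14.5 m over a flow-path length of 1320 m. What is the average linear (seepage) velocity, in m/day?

Hydraulic gradient i = Δh / L = 14.5 / 1320 = 0.01098.
Darcy flux q = K · i = 0.5330 × 0.01098 = 0.005855 m/day.
Seepage velocity v = q / n_e = 0.005855 / 0.07 = 0.08364 m/day.

0.0836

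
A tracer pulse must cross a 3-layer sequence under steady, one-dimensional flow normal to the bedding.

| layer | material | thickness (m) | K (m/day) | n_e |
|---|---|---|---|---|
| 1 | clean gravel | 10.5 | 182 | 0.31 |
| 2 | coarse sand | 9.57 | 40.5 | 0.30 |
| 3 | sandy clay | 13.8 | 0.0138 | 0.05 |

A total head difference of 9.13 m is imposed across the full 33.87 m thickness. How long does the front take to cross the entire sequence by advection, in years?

2.04

With flow normal to the layers, continuity requires the same specific discharge q through every layer.
Σ(b_i/K_i) = 10.5/182 + 9.57/40.5 + 13.8/0.0138 = 1000 d.
q = Δh / Σ(b_i/K_i) = 9.13 / 1000 = 0.009127 m/day.
In each layer the seepage velocity is v_i = q/n_i, so the layer transit time is t_i = b_i·n_i / q:
  layer 1 (clean gravel): t_1 = 10.5 × 0.31 / 0.009127 = 356.6 d
  layer 2 (coarse sand): t_2 = 9.57 × 0.30 / 0.009127 = 314.6 d
  layer 3 (sandy clay): t_3 = 13.8 × 0.05 / 0.009127 = 75.60 d
Total t = Σ t_i = 746.8 days = 2.045 years.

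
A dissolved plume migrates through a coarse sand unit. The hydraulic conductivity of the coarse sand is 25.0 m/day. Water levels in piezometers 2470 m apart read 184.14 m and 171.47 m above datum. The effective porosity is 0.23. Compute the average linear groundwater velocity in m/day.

Hydraulic gradient i = (184.14 − 171.47) / 2470 = 12.67 / 2470 = 0.005130.
Darcy flux q = K · i = 25.00 × 0.005130 = 0.1282 m/day.
Seepage velocity v = q / n_e = 0.1282 / 0.23 = 0.5576 m/day.

0.558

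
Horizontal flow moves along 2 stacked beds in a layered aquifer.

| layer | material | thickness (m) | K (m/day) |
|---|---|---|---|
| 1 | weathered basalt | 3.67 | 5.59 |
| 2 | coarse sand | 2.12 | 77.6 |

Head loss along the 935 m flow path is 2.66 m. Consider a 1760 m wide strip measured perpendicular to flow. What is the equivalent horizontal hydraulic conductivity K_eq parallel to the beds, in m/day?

32.0

Flow is parallel to layering, so each bed carries its own Darcy discharge and the transmissivities add.
Σ(K_i·b_i) = 5.59×3.67 + 77.6×2.12 = 185.0 m²/day.
Total thickness b = 5.790 m, so K_eq = Σ(K_i·b_i)/b = 31.96 m/day.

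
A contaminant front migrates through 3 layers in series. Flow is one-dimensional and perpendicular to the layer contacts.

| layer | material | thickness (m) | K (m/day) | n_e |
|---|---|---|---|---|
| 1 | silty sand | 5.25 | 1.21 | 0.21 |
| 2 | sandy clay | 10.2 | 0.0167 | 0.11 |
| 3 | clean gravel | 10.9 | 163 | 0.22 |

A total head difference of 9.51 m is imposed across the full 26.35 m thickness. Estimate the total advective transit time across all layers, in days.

With flow normal to the layers, continuity requires the same specific discharge q through every layer.
Σ(b_i/K_i) = 5.25/1.21 + 10.2/0.0167 + 10.9/163 = 615.2 d.
q = Δh / Σ(b_i/K_i) = 9.51 / 615.2 = 0.01546 m/day.
In each layer the seepage velocity is v_i = q/n_i, so the layer transit time is t_i = b_i·n_i / q:
  layer 1 (silty sand): t_1 = 5.25 × 0.21 / 0.01546 = 71.32 d
  layer 2 (sandy clay): t_2 = 10.2 × 0.11 / 0.01546 = 72.58 d
  layer 3 (clean gravel): t_3 = 10.9 × 0.22 / 0.01546 = 155.1 d
Total t = Σ t_i = 299.0 days.

299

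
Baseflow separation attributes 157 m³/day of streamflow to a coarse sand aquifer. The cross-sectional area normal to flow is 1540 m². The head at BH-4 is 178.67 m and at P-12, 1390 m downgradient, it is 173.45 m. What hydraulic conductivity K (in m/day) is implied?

Hydraulic gradient i = (178.67 − 173.45) / 1390 = 5.22 / 1390 = 0.003755.
From Q = K·A·i, K = Q / (A·i) = 157 / (1540 × 0.003755) = 27.15 m/day.

27.1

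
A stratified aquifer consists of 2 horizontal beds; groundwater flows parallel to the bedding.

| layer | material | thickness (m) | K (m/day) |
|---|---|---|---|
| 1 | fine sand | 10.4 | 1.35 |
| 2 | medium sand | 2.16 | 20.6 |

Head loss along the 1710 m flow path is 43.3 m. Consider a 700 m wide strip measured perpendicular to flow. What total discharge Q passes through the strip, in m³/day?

1040

Flow is parallel to layering, so each bed carries its own Darcy discharge and the transmissivities add.
Σ(K_i·b_i) = 1.35×10.4 + 20.6×2.16 = 58.54 m²/day.
Hydraulic gradient i = Δh / L = 43.3 / 1710 = 0.02532.
Q = Σ(K_i·b_i) · W · i = 58.54 × 700 × 0.02532 = 1038 m³/day.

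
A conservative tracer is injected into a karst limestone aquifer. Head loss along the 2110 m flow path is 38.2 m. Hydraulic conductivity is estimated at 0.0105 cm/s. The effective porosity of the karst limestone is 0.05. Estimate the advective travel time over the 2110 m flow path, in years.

Convert K: 0.0105 cm/s × 864 = 9.072 m/day.
Hydraulic gradient i = Δh / L = 38.2 / 2110 = 0.01810.
Darcy flux q = K · i = 9.072 × 0.01810 = 0.1642 m/day.
Seepage velocity v = q / n_e = 0.1642 / 0.05 = 3.285 m/day.
Travel time t = L / v = 2110 / 3.285 = 642.3 days = 1.759 years.

1.76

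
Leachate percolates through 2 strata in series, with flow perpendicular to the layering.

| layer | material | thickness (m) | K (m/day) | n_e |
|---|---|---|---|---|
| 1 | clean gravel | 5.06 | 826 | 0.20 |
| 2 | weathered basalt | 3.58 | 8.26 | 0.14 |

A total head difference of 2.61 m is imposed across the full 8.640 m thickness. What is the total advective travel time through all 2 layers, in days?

0.255

With flow normal to the layers, continuity requires the same specific discharge q through every layer.
Σ(b_i/K_i) = 5.06/826 + 3.58/8.26 = 0.4395 d.
q = Δh / Σ(b_i/K_i) = 2.61 / 0.4395 = 5.938 m/day.
In each layer the seepage velocity is v_i = q/n_i, so the layer transit time is t_i = b_i·n_i / q:
  layer 1 (clean gravel): t_1 = 5.06 × 0.20 / 5.938 = 0.1704 d
  layer 2 (weathered basalt): t_2 = 3.58 × 0.14 / 5.938 = 0.08441 d
Total t = Σ t_i = 0.2548 days.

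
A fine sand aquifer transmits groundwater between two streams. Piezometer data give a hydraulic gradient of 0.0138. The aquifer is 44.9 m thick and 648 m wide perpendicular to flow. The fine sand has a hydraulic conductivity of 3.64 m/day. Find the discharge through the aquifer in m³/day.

Cross-sectional area A = 648 × 44.9 = 29095 m².
Hydraulic gradient i = 0.0138.
Darcy's law: Q = K · A · i = 3.640 × 29095 × 0.01380 = 1462 m³/day.

1460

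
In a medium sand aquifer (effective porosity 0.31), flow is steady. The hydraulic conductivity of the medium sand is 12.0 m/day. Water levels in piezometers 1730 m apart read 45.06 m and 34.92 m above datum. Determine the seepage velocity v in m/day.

Hydraulic gradient i = (45.06 − 34.92) / 1730 = 10.14 / 1730 = 0.005861.
Darcy flux q = K · i = 12.00 × 0.005861 = 0.07034 m/day.
Seepage velocity v = q / n_e = 0.07034 / 0.31 = 0.2269 m/day.

0.227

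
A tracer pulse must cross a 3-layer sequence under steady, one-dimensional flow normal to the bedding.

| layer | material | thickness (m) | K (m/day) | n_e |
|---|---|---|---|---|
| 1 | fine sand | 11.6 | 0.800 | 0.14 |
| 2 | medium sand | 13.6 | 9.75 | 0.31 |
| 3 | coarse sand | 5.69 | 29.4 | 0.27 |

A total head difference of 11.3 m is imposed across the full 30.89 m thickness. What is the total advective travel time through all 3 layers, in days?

With flow normal to the layers, continuity requires the same specific discharge q through every layer.
Σ(b_i/K_i) = 11.6/0.800 + 13.6/9.75 + 5.69/29.4 = 16.09 d.
q = Δh / Σ(b_i/K_i) = 11.3 / 16.09 = 0.7024 m/day.
In each layer the seepage velocity is v_i = q/n_i, so the layer transit time is t_i = b_i·n_i / q:
  layer 1 (fine sand): t_1 = 11.6 × 0.14 / 0.7024 = 2.312 d
  layer 2 (medium sand): t_2 = 13.6 × 0.31 / 0.7024 = 6.003 d
  layer 3 (coarse sand): t_3 = 5.69 × 0.27 / 0.7024 = 2.187 d
Total t = Σ t_i = 10.50 days.

10.5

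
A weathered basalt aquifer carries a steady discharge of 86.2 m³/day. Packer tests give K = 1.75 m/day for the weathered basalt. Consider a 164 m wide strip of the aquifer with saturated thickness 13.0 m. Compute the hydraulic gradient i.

Cross-sectional area A = 164 × 13.0 = 2132 m².
From Q = K·A·i, i = Q / (K·A) = 86.2 / (1.750 × 2132) = 0.02310.

0.0231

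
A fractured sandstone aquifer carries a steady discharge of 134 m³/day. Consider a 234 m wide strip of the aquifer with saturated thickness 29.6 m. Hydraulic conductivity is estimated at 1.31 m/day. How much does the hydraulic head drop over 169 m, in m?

2.50

Cross-sectional area A = 234 × 29.6 = 6926 m².
From Q = K·A·i, i = Q / (K·A) = 134 / (1.310 × 6926) = 0.01477.
Head loss Δh = i · L = 0.01477 × 169 = 2.496 m.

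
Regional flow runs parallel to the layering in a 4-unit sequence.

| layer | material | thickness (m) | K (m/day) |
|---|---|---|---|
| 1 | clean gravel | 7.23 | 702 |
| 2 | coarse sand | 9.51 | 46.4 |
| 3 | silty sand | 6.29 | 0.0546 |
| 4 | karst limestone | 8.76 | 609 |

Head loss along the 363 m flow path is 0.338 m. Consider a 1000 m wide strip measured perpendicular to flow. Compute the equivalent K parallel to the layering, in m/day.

Flow is parallel to layering, so each bed carries its own Darcy discharge and the transmissivities add.
Σ(K_i·b_i) = 702×7.23 + 46.4×9.51 + 0.0546×6.29 + 609×8.76 = 10852 m²/day.
Total thickness b = 31.79 m, so K_eq = Σ(K_i·b_i)/b = 341.4 m/day.

341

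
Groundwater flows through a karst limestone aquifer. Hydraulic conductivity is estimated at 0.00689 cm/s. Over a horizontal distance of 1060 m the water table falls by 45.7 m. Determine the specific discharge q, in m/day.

Convert K: 0.00689 cm/s × 864 = 5.953 m/day.
Hydraulic gradient i = Δh / L = 45.7 / 1060 = 0.04311.
Specific discharge q = K · i = 5.953 × 0.04311 = 0.2567 m/day.

0.257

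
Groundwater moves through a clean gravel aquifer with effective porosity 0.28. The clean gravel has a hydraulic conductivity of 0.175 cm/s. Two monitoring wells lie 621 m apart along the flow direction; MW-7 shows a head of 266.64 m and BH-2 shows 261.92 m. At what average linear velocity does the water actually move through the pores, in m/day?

Convert K: 0.175 cm/s × 864 = 151.2 m/day.
Hydraulic gradient i = (266.64 − 261.92) / 621 = 4.72 / 621 = 0.007601.
Darcy flux q = K · i = 151.2 × 0.007601 = 1.149 m/day.
Seepage velocity v = q / n_e = 1.149 / 0.28 = 4.104 m/day.

4.10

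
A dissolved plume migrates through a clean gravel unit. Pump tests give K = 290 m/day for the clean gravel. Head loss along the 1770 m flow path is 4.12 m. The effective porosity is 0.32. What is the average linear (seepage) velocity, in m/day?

Hydraulic gradient i = Δh / L = 4.12 / 1770 = 0.002328.
Darcy flux q = K · i = 290.0 × 0.002328 = 0.6750 m/day.
Seepage velocity v = q / n_e = 0.6750 / 0.32 = 2.109 m/day.

2.11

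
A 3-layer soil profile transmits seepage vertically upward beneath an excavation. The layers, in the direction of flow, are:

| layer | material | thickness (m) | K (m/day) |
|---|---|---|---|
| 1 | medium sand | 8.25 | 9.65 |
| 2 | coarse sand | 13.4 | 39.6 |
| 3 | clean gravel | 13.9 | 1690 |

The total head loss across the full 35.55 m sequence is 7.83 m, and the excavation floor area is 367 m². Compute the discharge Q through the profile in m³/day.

Flow is perpendicular to layering, so the layers act in series and the equivalent K is the thickness-weighted harmonic mean.
Total thickness L = 8.25 + 13.4 + 13.9 = 35.55 m.
Σ(b_i/K_i) = 8.25/9.65 + 13.4/39.6 + 13.9/1690 = 1.202 d.
K_eq = L / Σ(b_i/K_i) = 35.55 / 1.202 = 29.59 m/day.
Q = K_eq · A · (Δh/L) = 29.59 × 367 × (7.83/35.55) = 2392 m³/day.

2390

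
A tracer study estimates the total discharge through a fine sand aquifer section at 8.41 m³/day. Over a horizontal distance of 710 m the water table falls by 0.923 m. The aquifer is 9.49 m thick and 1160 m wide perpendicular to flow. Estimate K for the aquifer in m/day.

0.588

Cross-sectional area A = 1160 × 9.49 = 11008 m².
Hydraulic gradient i = Δh / L = 0.923 / 710 = 0.001300.
From Q = K·A·i, K = Q / (A·i) = 8.41 / (11008 × 0.001300) = 0.5877 m/day.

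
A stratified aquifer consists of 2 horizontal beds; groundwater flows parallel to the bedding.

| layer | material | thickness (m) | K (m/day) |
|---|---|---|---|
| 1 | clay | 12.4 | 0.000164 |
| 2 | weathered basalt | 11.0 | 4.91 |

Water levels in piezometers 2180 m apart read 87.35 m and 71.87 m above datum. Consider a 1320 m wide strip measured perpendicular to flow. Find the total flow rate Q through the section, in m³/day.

506

Flow is parallel to layering, so each bed carries its own Darcy discharge and the transmissivities add.
Σ(K_i·b_i) = 0.000164×12.4 + 4.91×11.0 = 54.01 m²/day.
Hydraulic gradient i = (87.35 − 71.87) / 2180 = 15.48 / 2180 = 0.007101.
Q = Σ(K_i·b_i) · W · i = 54.01 × 1320 × 0.007101 = 506.3 m³/day.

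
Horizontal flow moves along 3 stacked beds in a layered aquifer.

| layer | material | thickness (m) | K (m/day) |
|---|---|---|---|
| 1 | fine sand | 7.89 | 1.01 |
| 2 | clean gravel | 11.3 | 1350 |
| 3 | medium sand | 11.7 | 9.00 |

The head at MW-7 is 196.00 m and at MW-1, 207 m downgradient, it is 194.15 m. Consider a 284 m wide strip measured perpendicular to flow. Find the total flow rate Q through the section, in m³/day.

Flow is parallel to layering, so each bed carries its own Darcy discharge and the transmissivities add.
Σ(K_i·b_i) = 1.01×7.89 + 1350×11.3 + 9.00×11.7 = 15368 m²/day.
Hydraulic gradient i = (196.00 − 194.15) / 207 = 1.85 / 207 = 0.008937.
Q = Σ(K_i·b_i) · W · i = 15368 × 284 × 0.008937 = 39007 m³/day.

39000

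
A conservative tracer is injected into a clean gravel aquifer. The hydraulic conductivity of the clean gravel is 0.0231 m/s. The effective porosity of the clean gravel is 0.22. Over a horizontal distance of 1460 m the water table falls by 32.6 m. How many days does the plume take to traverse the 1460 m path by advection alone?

Convert K: 0.0231 m/s × 86400 = 1996 m/day.
Hydraulic gradient i = Δh / L = 32.6 / 1460 = 0.02233.
Darcy flux q = K · i = 1996 × 0.02233 = 44.56 m/day.
Seepage velocity v = q / n_e = 44.56 / 0.22 = 202.6 m/day.
Travel time t = L / v = 1460 / 202.6 = 7.208 days.

7.21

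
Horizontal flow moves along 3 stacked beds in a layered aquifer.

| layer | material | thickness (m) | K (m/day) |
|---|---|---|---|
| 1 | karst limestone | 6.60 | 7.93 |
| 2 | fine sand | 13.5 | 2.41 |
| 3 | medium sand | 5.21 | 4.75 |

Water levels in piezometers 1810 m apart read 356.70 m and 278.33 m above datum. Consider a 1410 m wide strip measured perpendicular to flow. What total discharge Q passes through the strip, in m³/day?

6690

Flow is parallel to layering, so each bed carries its own Darcy discharge and the transmissivities add.
Σ(K_i·b_i) = 7.93×6.60 + 2.41×13.5 + 4.75×5.21 = 109.6 m²/day.
Hydraulic gradient i = (356.70 − 278.33) / 1810 = 78.37 / 1810 = 0.04330.
Q = Σ(K_i·b_i) · W · i = 109.6 × 1410 × 0.04330 = 6692 m³/day.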